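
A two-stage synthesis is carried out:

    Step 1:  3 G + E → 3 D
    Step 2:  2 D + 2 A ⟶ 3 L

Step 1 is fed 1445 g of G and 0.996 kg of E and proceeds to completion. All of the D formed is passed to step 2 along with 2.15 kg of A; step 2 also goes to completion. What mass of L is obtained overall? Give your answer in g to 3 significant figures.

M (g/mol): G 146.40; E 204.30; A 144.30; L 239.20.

Step 1:
n(G) = 1445 / 146.40 = 9.870 mol
n(E) = 0.9960×1000 / 204.30 = 4.875 mol
n/ν for G = 9.870/3 = 3.290
n/ν for E = 4.875/1 = 4.875
Smallest n/ν is G → limiting reagent.
n(D) produced = (3/3) × 9.870 = 9.870 mol
Step 2:
n(D) available = 9.870 mol
n(A) = 2.150×1000 / 144.30 = 14.90 mol
n/ν for D = 9.870/2 = 4.935
n/ν for A = 14.90/2 = 7.450
Smallest n/ν is D → limiting reagent.
n(L) = (3/2) × 9.870 = 14.81 mol
mass = 14.81 × 239.20 = 3543 g

3540 g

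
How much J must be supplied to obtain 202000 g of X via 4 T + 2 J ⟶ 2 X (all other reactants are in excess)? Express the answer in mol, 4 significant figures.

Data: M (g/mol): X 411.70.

n(X) = 202000 / 411.70 = 490.6 mol
n(J) = (2/2) × 490.6 = 490.6 mol

490.6 mol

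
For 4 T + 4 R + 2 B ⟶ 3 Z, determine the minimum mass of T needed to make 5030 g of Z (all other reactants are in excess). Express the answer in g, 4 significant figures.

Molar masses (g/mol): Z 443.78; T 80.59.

1218 g

n(Z) = 5030 / 443.78 = 11.33 mol
n(T) = (4/3) × 11.33 = 15.11 mol
mass = 15.11 × 80.59 = 1218 g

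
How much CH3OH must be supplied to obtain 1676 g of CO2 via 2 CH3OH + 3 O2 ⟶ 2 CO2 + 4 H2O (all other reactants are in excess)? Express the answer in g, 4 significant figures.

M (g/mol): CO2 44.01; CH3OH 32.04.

1220 g

n(CO2) = 1676 / 44.01 = 38.08 mol
n(CH3OH) = (2/2) × 38.08 = 38.08 mol
mass = 38.08 × 32.04 = 1220 g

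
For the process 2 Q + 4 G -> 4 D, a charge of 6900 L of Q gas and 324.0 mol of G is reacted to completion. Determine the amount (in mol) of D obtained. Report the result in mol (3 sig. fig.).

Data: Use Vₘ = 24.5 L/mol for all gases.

n(Q) = 6900 / 24.5 = 281.6 mol
n(G) = 324.0 mol
n/ν for Q = 281.6/2 = 140.8
n/ν for G = 324.0/4 = 81.00
Smallest n/ν is G → limiting reagent.
n(D) = (4/4) × 324.0 = 324.0 mol

324 mol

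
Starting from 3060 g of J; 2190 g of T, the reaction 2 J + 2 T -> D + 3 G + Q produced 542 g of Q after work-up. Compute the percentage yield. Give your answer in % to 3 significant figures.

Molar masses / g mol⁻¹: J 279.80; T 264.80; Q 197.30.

66.4 %

n(J) = 3060 / 279.80 = 10.94 mol
n(T) = 2190 / 264.80 = 8.270 mol
n/ν → J: 5.470, T: 4.135; T is limiting.
theoretical n(Q) = (1/2) × 8.270 = 4.135 mol → 815.8 g
% yield = 542 / 815.8 × 100 = 66.44 %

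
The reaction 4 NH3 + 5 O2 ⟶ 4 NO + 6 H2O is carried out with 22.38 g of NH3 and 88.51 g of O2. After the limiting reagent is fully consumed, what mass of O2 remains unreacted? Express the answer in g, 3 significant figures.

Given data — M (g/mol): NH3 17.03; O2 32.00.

35.9 g

n(NH3) = 22.38 / 17.03 = 1.314 mol
n(O2) = 88.51 / 32.00 = 2.766 mol
n/ν for NH3 = 1.314/4 = 0.3285
n/ν for O2 = 2.766/5 = 0.5532
Smallest n/ν is NH3 → limiting reagent.
O2 consumed = (5/4) × 1.314 = 1.643 mol
O2 remaining = 2.766 − 1.643 = 1.123 mol
mass = 1.123 × 32.00 = 35.94 g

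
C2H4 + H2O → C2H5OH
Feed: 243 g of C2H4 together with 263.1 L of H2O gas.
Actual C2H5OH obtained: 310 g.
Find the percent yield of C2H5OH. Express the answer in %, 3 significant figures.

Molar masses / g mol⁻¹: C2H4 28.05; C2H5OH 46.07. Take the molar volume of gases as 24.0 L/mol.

77.7 %

n(C2H4) = 243.0 / 28.05 = 8.663 mol
n(H2O) = 263.1 / 24.0 = 10.96 mol
n/ν for C2H4 = 8.663/1 = 8.663
n/ν for H2O = 10.96/1 = 10.96
Smallest n/ν is C2H4 → limiting reagent.
theoretical n(C2H5OH) = (1/1) × 8.663 = 8.663 mol → 399.1 g
% yield = 310 / 399.1 × 100 = 77.67 %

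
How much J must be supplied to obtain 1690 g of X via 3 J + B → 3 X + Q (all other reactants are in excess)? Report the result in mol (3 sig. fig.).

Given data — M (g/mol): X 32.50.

52.0 mol

n(X) = 1690 / 32.50 = 52.00 mol
n(J) = (3/3) × 52.00 = 52.00 mol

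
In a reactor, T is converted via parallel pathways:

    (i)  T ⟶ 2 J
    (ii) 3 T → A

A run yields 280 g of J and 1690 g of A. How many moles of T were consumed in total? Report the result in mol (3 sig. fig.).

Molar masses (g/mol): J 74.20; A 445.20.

n(J) = 280 / 74.20 = 3.774 mol
n(A) = 1690 / 445.20 = 3.796 mol
n(T) via (i) = (1/2)×3.774 = 1.887 mol
n(T) via (ii) = (3/1)×3.796 = 11.39 mol
total n(T) = 1.887 + 11.39 = 13.28 mol

13.3 mol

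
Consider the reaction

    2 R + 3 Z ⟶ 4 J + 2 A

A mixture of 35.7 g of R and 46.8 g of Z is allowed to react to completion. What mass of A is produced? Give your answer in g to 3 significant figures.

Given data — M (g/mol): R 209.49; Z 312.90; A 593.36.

59.2 g

n(R) = 35.70 / 209.49 = 0.1704 mol
n(Z) = 46.80 / 312.90 = 0.1496 mol
n/ν for R = 0.1704/2 = 0.08520
n/ν for Z = 0.1496/3 = 0.04987
Smallest n/ν is Z → limiting reagent.
n(A) = (2/3) × 0.1496 = 0.09973 mol
mass = 0.09973 × 593.36 = 59.18 g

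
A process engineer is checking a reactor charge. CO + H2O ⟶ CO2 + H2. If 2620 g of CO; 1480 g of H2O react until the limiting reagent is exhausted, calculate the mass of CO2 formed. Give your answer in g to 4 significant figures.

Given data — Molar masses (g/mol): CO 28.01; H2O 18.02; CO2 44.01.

n(CO) = 2620 / 28.01 = 93.54 mol
n(H2O) = 1480 / 18.02 = 82.13 mol
n/ν for CO = 93.54/1 = 93.54
n/ν for H2O = 82.13/1 = 82.13
Smallest n/ν is H2O → limiting reagent.
n(CO2) = (1/1) × 82.13 = 82.13 mol
mass = 82.13 × 44.01 = 3615 g

3615 g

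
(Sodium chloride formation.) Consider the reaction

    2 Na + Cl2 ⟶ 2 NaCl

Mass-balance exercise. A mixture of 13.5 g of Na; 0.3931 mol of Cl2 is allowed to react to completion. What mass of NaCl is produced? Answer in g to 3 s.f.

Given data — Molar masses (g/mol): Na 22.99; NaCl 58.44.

34.3 g

n(Na) = 13.50 / 22.99 = 0.5872 mol
n(Cl2) = 0.3931 mol
n/ν for Na = 0.5872/2 = 0.2936
n/ν for Cl2 = 0.3931/1 = 0.3931
Smallest n/ν is Na → limiting reagent.
n(NaCl) = (2/2) × 0.5872 = 0.5872 mol
mass = 0.5872 × 58.44 = 34.32 g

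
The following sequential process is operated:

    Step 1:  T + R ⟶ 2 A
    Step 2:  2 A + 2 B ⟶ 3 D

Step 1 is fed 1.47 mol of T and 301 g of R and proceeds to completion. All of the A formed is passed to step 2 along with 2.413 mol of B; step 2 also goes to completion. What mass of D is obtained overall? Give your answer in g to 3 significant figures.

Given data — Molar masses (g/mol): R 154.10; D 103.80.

376 g

Step 1:
n(T) = 1.470 mol
n(R) = 301.0 / 154.10 = 1.953 mol
n/ν → T: 1.470, R: 1.953; T is limiting.
n(A) produced = (2/1) × 1.470 = 2.940 mol
Step 2:
n(A) available = 2.940 mol
n(B) = 2.413 mol
n/ν → A: 1.470, B: 1.207; B is limiting.
n(D) = (3/2) × 2.413 = 3.620 mol
mass = 3.620 × 103.80 = 375.8 g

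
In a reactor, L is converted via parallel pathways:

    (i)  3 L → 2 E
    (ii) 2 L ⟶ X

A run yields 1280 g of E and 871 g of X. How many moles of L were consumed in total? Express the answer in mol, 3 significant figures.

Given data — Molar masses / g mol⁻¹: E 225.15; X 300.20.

n(E) = 1280 / 225.15 = 5.685 mol
n(X) = 871 / 300.20 = 2.901 mol
n(L) via (i) = (3/2)×5.685 = 8.528 mol
n(L) via (ii) = (2/1)×2.901 = 5.802 mol
total n(L) = 8.528 + 5.802 = 14.33 mol

14.3 mol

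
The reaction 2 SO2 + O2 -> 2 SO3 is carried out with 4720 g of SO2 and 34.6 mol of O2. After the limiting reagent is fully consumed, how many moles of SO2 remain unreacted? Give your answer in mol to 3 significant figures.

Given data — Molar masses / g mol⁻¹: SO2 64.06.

4.48 mol

n(SO2) = 4720 / 64.06 = 73.68 mol
n(O2) = 34.60 mol
n/ν → SO2: 36.84, O2: 34.60; O2 is limiting.
SO2 consumed = (2/1) × 34.60 = 69.20 mol
SO2 remaining = 73.68 − 69.20 = 4.480 mol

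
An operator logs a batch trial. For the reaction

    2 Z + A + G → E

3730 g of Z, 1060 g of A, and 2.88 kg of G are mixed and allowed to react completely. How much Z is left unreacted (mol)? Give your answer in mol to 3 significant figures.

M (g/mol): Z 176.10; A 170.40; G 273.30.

n(Z) = 3730 / 176.10 = 21.18 mol
n(A) = 1060 / 170.40 = 6.221 mol
n(G) = 2.880×1000 / 273.30 = 10.54 mol
n/ν for Z = 21.18/2 = 10.59
n/ν for A = 6.221/1 = 6.221
n/ν for G = 10.54/1 = 10.54
Smallest n/ν is A → limiting reagent.
Z consumed = (2/1) × 6.221 = 12.44 mol
Z remaining = 21.18 − 12.44 = 8.740 mol

8.74 mol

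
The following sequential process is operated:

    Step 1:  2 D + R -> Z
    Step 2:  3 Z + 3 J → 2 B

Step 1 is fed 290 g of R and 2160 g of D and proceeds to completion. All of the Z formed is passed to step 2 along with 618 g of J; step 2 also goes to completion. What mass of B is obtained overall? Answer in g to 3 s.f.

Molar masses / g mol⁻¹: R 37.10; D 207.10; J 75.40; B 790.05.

Step 1:
n(R) = 290.0 / 37.10 = 7.817 mol
n(D) = 2160 / 207.10 = 10.43 mol
n/ν for R = 7.817/1 = 7.817
n/ν for D = 10.43/2 = 5.215
Smallest n/ν is D → limiting reagent.
n(Z) produced = (1/2) × 10.43 = 5.215 mol
Step 2:
n(Z) available = 5.215 mol
n(J) = 618.0 / 75.40 = 8.196 mol
n/ν for Z = 5.215/3 = 1.738
n/ν for J = 8.196/3 = 2.732
Smallest n/ν is Z → limiting reagent.
n(B) = (2/3) × 5.215 = 3.477 mol
mass = 3.477 × 790.05 = 2747 g

2750 g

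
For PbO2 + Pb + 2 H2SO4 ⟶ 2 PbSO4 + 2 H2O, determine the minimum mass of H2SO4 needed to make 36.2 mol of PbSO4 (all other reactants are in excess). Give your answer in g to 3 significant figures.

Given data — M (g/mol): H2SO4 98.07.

n(PbSO4) = 36.20 mol
n(H2SO4) = (2/2) × 36.20 = 36.20 mol
mass = 36.20 × 98.07 = 3550 g

3550 g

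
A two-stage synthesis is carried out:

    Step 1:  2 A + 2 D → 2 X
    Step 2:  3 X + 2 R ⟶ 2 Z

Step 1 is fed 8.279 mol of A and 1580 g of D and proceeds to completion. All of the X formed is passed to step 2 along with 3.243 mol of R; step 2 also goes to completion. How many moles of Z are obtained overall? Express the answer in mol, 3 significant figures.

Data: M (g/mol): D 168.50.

3.24 mol

Step 1:
n(A) = 8.279 mol
n(D) = 1580 / 168.50 = 9.377 mol
n/ν for A = 8.279/2 = 4.140
n/ν for D = 9.377/2 = 4.689
Smallest n/ν is A → limiting reagent.
n(X) produced = (2/2) × 8.279 = 8.279 mol
Step 2:
n(X) available = 8.279 mol
n(R) = 3.243 mol
n/ν for X = 8.279/3 = 2.760
n/ν for R = 3.243/2 = 1.622
Smallest n/ν is R → limiting reagent.
n(Z) = (2/2) × 3.243 = 3.243 mol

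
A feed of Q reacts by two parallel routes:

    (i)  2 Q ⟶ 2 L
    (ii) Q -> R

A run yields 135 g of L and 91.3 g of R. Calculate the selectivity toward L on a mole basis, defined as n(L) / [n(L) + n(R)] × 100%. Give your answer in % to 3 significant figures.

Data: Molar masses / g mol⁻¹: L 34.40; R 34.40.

59.7 %

n(L) = 135 / 34.40 = 3.924 mol
n(R) = 91.3 / 34.40 = 2.654 mol
selectivity = 3.924/(3.924+2.654) × 100 = 59.65 %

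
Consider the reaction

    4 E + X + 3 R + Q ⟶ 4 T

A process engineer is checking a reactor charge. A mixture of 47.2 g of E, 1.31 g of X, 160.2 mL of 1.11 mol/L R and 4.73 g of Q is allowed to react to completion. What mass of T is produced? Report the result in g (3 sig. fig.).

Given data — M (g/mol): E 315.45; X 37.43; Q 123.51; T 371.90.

52.1 g

n(E) = 47.20 / 315.45 = 0.1496 mol
n(X) = 1.310 / 37.43 = 0.03500 mol
n(R) = 1.11 × 160.2/1000 = 0.1778 mol
n(Q) = 4.730 / 123.51 = 0.03830 mol
n/ν for E = 0.1496/4 = 0.03740
n/ν for X = 0.03500/1 = 0.03500
n/ν for R = 0.1778/3 = 0.05927
n/ν for Q = 0.03830/1 = 0.03830
Smallest n/ν is X → limiting reagent.
n(T) = (4/1) × 0.03500 = 0.1400 mol
mass = 0.1400 × 371.90 = 52.07 g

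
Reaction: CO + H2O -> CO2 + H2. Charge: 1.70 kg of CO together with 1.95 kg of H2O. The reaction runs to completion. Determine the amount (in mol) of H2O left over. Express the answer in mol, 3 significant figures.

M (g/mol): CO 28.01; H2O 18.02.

47.5 mol

n(CO) = 1.700×1000 / 28.01 = 60.69 mol
n(H2O) = 1.950×1000 / 18.02 = 108.2 mol
n/ν for CO = 60.69/1 = 60.69
n/ν for H2O = 108.2/1 = 108.2
Smallest n/ν is CO → limiting reagent.
H2O consumed = (1/1) × 60.69 = 60.69 mol
H2O remaining = 108.2 − 60.69 = 47.51 mol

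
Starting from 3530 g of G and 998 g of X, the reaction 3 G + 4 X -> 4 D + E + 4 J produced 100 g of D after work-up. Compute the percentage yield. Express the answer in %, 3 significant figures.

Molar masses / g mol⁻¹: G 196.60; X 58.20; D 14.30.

n(G) = 3530 / 196.60 = 17.96 mol
n(X) = 998.0 / 58.20 = 17.15 mol
n/ν for G = 17.96/3 = 5.987
n/ν for X = 17.15/4 = 4.288
Smallest n/ν is X → limiting reagent.
theoretical n(D) = (4/4) × 17.15 = 17.15 mol → 245.2 g
% yield = 100 / 245.2 × 100 = 40.78 %

40.8 %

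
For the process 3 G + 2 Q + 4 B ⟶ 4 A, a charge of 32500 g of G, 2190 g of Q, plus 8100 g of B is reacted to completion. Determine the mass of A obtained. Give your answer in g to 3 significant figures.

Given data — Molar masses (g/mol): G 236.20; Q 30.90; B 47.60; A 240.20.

n(G) = 32500 / 236.20 = 137.6 mol
n(Q) = 2190 / 30.90 = 70.87 mol
n(B) = 8100 / 47.60 = 170.2 mol
n/ν for G = 137.6/3 = 45.87
n/ν for Q = 70.87/2 = 35.44
n/ν for B = 170.2/4 = 42.55
Smallest n/ν is Q → limiting reagent.
n(A) = (4/2) × 70.87 = 141.7 mol
mass = 141.7 × 240.20 = 34040 g

34000 g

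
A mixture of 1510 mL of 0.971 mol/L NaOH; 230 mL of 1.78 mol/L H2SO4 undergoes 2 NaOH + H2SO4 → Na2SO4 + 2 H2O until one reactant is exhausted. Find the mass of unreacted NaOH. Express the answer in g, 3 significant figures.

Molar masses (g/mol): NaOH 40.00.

n(NaOH) = 0.971 × 1510/1000 = 1.466 mol
n(H2SO4) = 1.78 × 230.0/1000 = 0.4094 mol
n/ν → NaOH: 0.7330, H2SO4: 0.4094; H2SO4 is limiting.
NaOH consumed = (2/1) × 0.4094 = 0.8188 mol
NaOH remaining = 1.466 − 0.8188 = 0.6472 mol
mass = 0.6472 × 40.00 = 25.89 g

25.9 g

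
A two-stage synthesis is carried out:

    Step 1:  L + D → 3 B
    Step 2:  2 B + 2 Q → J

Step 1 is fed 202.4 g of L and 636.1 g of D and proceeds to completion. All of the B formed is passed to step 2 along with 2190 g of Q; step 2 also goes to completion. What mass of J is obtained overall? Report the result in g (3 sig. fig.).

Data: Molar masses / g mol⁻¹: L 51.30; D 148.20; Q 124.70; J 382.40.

Step 1:
n(L) = 202.4 / 51.30 = 3.945 mol
n(D) = 636.1 / 148.20 = 4.292 mol
n/ν for L = 3.945/1 = 3.945
n/ν for D = 4.292/1 = 4.292
Smallest n/ν is L → limiting reagent.
n(B) produced = (3/1) × 3.945 = 11.84 mol
Step 2:
n(B) available = 11.84 mol
n(Q) = 2190 / 124.70 = 17.56 mol
n/ν for B = 11.84/2 = 5.920
n/ν for Q = 17.56/2 = 8.780
Smallest n/ν is B → limiting reagent.
n(J) = (1/2) × 11.84 = 5.920 mol
mass = 5.920 × 382.40 = 2264 g

2260 g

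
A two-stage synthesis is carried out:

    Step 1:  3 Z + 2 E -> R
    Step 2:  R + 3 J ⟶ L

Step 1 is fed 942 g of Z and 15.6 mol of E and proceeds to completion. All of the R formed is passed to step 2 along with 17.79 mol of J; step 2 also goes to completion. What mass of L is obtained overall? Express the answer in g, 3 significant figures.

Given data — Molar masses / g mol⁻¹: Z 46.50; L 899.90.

Step 1:
n(Z) = 942.0 / 46.50 = 20.26 mol
n(E) = 15.60 mol
n/ν → Z: 6.753, E: 7.800; Z is limiting.
n(R) produced = (1/3) × 20.26 = 6.753 mol
Step 2:
n(R) available = 6.753 mol
n(J) = 17.79 mol
n/ν → R: 6.753, J: 5.930; J is limiting.
n(L) = (1/3) × 17.79 = 5.930 mol
mass = 5.930 × 899.90 = 5336 g

5340 g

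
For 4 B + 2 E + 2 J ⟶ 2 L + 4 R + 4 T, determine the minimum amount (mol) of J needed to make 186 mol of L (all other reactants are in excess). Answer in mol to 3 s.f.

186 mol

n(L) = 186.0 mol
n(J) = (2/2) × 186.0 = 186.0 mol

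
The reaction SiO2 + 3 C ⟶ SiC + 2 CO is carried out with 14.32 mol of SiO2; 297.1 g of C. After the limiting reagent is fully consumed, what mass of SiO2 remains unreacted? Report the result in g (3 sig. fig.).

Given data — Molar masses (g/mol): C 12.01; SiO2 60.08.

n(SiO2) = 14.32 mol
n(C) = 297.1 / 12.01 = 24.74 mol
n/ν for SiO2 = 14.32/1 = 14.32
n/ν for C = 24.74/3 = 8.247
Smallest n/ν is C → limiting reagent.
SiO2 consumed = (1/3) × 24.74 = 8.247 mol
SiO2 remaining = 14.32 − 8.247 = 6.073 mol
mass = 6.073 × 60.08 = 364.9 g

365 g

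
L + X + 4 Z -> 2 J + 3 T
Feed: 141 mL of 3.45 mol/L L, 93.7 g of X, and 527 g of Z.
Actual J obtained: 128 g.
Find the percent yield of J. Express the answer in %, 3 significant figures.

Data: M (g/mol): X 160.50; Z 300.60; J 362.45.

n(L) = 3.45 × 141.0/1000 = 0.4865 mol
n(X) = 93.70 / 160.50 = 0.5838 mol
n(Z) = 527.0 / 300.60 = 1.753 mol
n/ν for L = 0.4865/1 = 0.4865
n/ν for X = 0.5838/1 = 0.5838
n/ν for Z = 1.753/4 = 0.4383
Smallest n/ν is Z → limiting reagent.
theoretical n(J) = (2/4) × 1.753 = 0.8765 mol → 317.7 g
% yield = 128 / 317.7 × 100 = 40.29 %

40.3 %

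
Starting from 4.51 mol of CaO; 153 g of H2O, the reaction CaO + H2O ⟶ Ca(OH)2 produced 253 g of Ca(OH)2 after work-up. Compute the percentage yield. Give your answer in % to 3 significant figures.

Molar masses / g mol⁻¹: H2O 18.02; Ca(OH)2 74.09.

n(CaO) = 4.510 mol
n(H2O) = 153.0 / 18.02 = 8.491 mol
n/ν → CaO: 4.510, H2O: 8.491; CaO is limiting.
theoretical n(Ca(OH)2) = (1/1) × 4.510 = 4.510 mol → 334.1 g
% yield = 253 / 334.1 × 100 = 75.73 %

75.7 %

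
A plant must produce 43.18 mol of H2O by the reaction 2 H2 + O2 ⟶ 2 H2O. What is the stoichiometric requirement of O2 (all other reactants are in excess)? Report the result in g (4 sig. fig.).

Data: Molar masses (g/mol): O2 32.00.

690.9 g

n(H2O) = 43.18 mol
n(O2) = (1/2) × 43.18 = 21.59 mol
mass = 21.59 × 32.00 = 690.9 g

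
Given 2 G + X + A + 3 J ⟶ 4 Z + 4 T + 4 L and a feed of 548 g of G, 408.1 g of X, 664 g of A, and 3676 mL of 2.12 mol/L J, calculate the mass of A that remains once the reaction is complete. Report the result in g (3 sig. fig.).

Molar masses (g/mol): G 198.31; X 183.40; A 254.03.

313 g

n(G) = 548.0 / 198.31 = 2.763 mol
n(X) = 408.1 / 183.40 = 2.225 mol
n(A) = 664.0 / 254.03 = 2.614 mol
n(J) = 2.12 × 3676/1000 = 7.793 mol
n/ν for G = 2.763/2 = 1.382
n/ν for X = 2.225/1 = 2.225
n/ν for A = 2.614/1 = 2.614
n/ν for J = 7.793/3 = 2.598
Smallest n/ν is G → limiting reagent.
A consumed = (1/2) × 2.763 = 1.382 mol
A remaining = 2.614 − 1.382 = 1.232 mol
mass = 1.232 × 254.03 = 313.0 g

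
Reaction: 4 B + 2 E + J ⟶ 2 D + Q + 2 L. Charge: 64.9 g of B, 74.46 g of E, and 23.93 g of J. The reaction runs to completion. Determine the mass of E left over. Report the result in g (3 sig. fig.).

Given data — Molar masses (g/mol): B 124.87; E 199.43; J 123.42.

22.6 g

n(B) = 64.90 / 124.87 = 0.5197 mol
n(E) = 74.46 / 199.43 = 0.3734 mol
n(J) = 23.93 / 123.42 = 0.1939 mol
n/ν → B: 0.1299, E: 0.1867, J: 0.1939; B is limiting.
E consumed = (2/4) × 0.5197 = 0.2599 mol
E remaining = 0.3734 − 0.2599 = 0.1135 mol
mass = 0.1135 × 199.43 = 22.64 g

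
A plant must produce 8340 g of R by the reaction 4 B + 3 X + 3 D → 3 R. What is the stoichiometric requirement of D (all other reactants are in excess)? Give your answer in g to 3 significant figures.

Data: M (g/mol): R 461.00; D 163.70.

2960 g

n(R) = 8340 / 461.00 = 18.09 mol
n(D) = (3/3) × 18.09 = 18.09 mol
mass = 18.09 × 163.70 = 2961 g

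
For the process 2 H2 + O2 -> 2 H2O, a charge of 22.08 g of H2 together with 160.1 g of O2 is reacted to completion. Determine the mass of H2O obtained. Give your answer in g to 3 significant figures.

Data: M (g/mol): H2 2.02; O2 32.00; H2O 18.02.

180 g

n(H2) = 22.08 / 2.02 = 10.93 mol
n(O2) = 160.1 / 32.00 = 5.003 mol
n/ν for H2 = 10.93/2 = 5.465
n/ν for O2 = 5.003/1 = 5.003
Smallest n/ν is O2 → limiting reagent.
n(H2O) = (2/1) × 5.003 = 10.01 mol
mass = 10.01 × 18.02 = 180.4 g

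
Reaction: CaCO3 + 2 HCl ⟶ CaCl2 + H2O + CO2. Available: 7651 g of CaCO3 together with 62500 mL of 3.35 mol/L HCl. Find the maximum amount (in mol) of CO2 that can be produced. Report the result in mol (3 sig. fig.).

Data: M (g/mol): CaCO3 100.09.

n(CaCO3) = 7651 / 100.09 = 76.44 mol
n(HCl) = 3.35 × 62500/1000 = 209.4 mol
n/ν for CaCO3 = 76.44/1 = 76.44
n/ν for HCl = 209.4/2 = 104.7
Smallest n/ν is CaCO3 → limiting reagent.
n(CO2) = (1/1) × 76.44 = 76.44 mol

76.4 mol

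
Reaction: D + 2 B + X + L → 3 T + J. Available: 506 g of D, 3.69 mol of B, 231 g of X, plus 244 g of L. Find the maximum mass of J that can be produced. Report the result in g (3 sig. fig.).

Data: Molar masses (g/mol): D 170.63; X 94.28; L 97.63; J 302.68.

558 g

n(D) = 506.0 / 170.63 = 2.965 mol
n(B) = 3.690 mol
n(X) = 231.0 / 94.28 = 2.450 mol
n(L) = 244.0 / 97.63 = 2.499 mol
n/ν → D: 2.965, B: 1.845, X: 2.450, L: 2.499; B is limiting.
n(J) = (1/2) × 3.690 = 1.845 mol
mass = 1.845 × 302.68 = 558.4 g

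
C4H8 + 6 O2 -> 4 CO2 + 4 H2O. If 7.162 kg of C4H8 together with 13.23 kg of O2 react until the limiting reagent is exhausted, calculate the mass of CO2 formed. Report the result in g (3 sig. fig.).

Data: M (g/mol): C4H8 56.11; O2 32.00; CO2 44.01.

12100 g

n(C4H8) = 7.162×1000 / 56.11 = 127.6 mol
n(O2) = 13.23×1000 / 32.00 = 413.4 mol
n/ν for C4H8 = 127.6/1 = 127.6
n/ν for O2 = 413.4/6 = 68.90
Smallest n/ν is O2 → limiting reagent.
n(CO2) = (4/6) × 413.4 = 275.6 mol
mass = 275.6 × 44.01 = 12130 g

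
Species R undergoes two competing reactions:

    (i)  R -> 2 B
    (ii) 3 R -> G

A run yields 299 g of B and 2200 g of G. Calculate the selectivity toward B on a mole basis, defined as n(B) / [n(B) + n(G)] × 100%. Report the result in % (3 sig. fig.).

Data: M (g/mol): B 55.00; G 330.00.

44.9 %

n(B) = 299 / 55.00 = 5.436 mol
n(G) = 2200 / 330.00 = 6.667 mol
selectivity = 5.436/(5.436+6.667) × 100 = 44.91 %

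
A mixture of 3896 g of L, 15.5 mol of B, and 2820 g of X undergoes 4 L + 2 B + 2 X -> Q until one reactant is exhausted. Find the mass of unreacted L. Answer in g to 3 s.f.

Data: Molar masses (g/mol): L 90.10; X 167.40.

n(L) = 3896 / 90.10 = 43.24 mol
n(B) = 15.50 mol
n(X) = 2820 / 167.40 = 16.85 mol
n/ν for L = 43.24/4 = 10.81
n/ν for B = 15.50/2 = 7.750
n/ν for X = 16.85/2 = 8.425
Smallest n/ν is B → limiting reagent.
L consumed = (4/2) × 15.50 = 31.00 mol
L remaining = 43.24 − 31.00 = 12.24 mol
mass = 12.24 × 90.10 = 1103 g

1100 g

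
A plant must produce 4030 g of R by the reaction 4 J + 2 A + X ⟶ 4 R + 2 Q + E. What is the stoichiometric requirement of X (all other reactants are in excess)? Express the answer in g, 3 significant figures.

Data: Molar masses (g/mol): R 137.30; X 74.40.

n(R) = 4030 / 137.30 = 29.35 mol
n(X) = (1/4) × 29.35 = 7.338 mol
mass = 7.338 × 74.40 = 545.9 g

546 g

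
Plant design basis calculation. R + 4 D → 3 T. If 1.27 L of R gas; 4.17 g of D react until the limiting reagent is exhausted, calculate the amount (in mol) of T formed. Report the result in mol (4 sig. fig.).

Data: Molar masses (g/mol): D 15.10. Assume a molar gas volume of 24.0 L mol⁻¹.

n(R) = 1.270 / 24.0 = 0.05292 mol
n(D) = 4.170 / 15.10 = 0.2762 mol
n/ν → R: 0.05292, D: 0.06905; R is limiting.
n(T) = (3/1) × 0.05292 = 0.1588 mol

0.1588 mol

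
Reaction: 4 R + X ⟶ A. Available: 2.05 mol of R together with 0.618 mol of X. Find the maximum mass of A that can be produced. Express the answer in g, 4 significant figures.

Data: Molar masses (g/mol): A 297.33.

152.4 g

n(R) = 2.050 mol
n(X) = 0.6180 mol
n/ν for R = 2.050/4 = 0.5125
n/ν for X = 0.6180/1 = 0.6180
Smallest n/ν is R → limiting reagent.
n(A) = (1/4) × 2.050 = 0.5125 mol
mass = 0.5125 × 297.33 = 152.4 g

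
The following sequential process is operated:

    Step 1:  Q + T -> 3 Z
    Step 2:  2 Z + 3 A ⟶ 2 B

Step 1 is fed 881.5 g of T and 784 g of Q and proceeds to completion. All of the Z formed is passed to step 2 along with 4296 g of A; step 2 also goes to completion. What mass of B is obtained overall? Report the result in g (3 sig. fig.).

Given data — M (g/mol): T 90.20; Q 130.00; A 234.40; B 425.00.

5190 g

Step 1:
n(T) = 881.5 / 90.20 = 9.773 mol
n(Q) = 784.0 / 130.00 = 6.031 mol
n/ν for T = 9.773/1 = 9.773
n/ν for Q = 6.031/1 = 6.031
Smallest n/ν is Q → limiting reagent.
n(Z) produced = (3/1) × 6.031 = 18.09 mol
Step 2:
n(Z) available = 18.09 mol
n(A) = 4296 / 234.40 = 18.33 mol
n/ν for Z = 18.09/2 = 9.045
n/ν for A = 18.33/3 = 6.110
Smallest n/ν is A → limiting reagent.
n(B) = (2/3) × 18.33 = 12.22 mol
mass = 12.22 × 425.00 = 5194 g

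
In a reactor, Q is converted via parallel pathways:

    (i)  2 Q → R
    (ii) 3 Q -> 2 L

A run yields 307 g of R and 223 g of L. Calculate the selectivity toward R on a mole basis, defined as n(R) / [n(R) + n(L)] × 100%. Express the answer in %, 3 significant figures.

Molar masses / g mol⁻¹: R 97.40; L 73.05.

50.8 %

n(R) = 307 / 97.40 = 3.152 mol
n(L) = 223 / 73.05 = 3.053 mol
selectivity = 3.152/(3.152+3.053) × 100 = 50.80 %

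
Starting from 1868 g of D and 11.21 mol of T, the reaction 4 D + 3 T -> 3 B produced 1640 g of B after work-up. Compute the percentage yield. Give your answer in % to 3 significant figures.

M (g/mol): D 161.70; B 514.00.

36.8 %

n(D) = 1868 / 161.70 = 11.55 mol
n(T) = 11.21 mol
n/ν for D = 11.55/4 = 2.888
n/ν for T = 11.21/3 = 3.737
Smallest n/ν is D → limiting reagent.
theoretical n(B) = (3/4) × 11.55 = 8.663 mol → 4453 g
% yield = 1640 / 4453 × 100 = 36.83 %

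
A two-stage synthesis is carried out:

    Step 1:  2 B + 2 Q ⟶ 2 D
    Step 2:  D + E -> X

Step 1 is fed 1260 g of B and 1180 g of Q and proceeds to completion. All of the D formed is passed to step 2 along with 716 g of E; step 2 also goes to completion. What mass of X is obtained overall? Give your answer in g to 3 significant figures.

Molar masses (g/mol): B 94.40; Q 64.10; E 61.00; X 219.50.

2580 g

Step 1:
n(B) = 1260 / 94.40 = 13.35 mol
n(Q) = 1180 / 64.10 = 18.41 mol
n/ν for B = 13.35/2 = 6.675
n/ν for Q = 18.41/2 = 9.205
Smallest n/ν is B → limiting reagent.
n(D) produced = (2/2) × 13.35 = 13.35 mol
Step 2:
n(D) available = 13.35 mol
n(E) = 716.0 / 61.00 = 11.74 mol
n/ν for D = 13.35/1 = 13.35
n/ν for E = 11.74/1 = 11.74
Smallest n/ν is E → limiting reagent.
n(X) = (1/1) × 11.74 = 11.74 mol
mass = 11.74 × 219.50 = 2577 g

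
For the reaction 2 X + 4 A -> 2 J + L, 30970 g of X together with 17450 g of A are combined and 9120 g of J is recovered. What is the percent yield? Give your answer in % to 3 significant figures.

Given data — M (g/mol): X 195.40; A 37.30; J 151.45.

n(X) = 30970 / 195.40 = 158.5 mol
n(A) = 17450 / 37.30 = 467.8 mol
n/ν for X = 158.5/2 = 79.25
n/ν for A = 467.8/4 = 117.0
Smallest n/ν is X → limiting reagent.
theoretical n(J) = (2/2) × 158.5 = 158.5 mol → 24000 g
% yield = 9120 / 24000 × 100 = 38.00 %

38.0 %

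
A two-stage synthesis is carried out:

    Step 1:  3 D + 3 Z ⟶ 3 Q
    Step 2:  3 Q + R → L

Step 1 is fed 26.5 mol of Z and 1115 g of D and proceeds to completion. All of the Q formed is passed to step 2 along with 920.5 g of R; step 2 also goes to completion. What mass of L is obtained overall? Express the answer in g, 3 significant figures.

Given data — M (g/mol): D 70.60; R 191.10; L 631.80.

3040 g

Step 1:
n(Z) = 26.50 mol
n(D) = 1115 / 70.60 = 15.79 mol
n/ν for Z = 26.50/3 = 8.833
n/ν for D = 15.79/3 = 5.263
Smallest n/ν is D → limiting reagent.
n(Q) produced = (3/3) × 15.79 = 15.79 mol
Step 2:
n(Q) available = 15.79 mol
n(R) = 920.5 / 191.10 = 4.817 mol
n/ν for Q = 15.79/3 = 5.263
n/ν for R = 4.817/1 = 4.817
Smallest n/ν is R → limiting reagent.
n(L) = (1/1) × 4.817 = 4.817 mol
mass = 4.817 × 631.80 = 3043 g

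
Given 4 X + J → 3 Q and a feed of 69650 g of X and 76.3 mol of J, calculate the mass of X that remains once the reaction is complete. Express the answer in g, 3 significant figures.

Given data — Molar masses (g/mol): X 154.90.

n(X) = 69650 / 154.90 = 449.6 mol
n(J) = 76.30 mol
n/ν for X = 449.6/4 = 112.4
n/ν for J = 76.30/1 = 76.30
Smallest n/ν is J → limiting reagent.
X consumed = (4/1) × 76.30 = 305.2 mol
X remaining = 449.6 − 305.2 = 144.4 mol
mass = 144.4 × 154.90 = 22370 g

22400 g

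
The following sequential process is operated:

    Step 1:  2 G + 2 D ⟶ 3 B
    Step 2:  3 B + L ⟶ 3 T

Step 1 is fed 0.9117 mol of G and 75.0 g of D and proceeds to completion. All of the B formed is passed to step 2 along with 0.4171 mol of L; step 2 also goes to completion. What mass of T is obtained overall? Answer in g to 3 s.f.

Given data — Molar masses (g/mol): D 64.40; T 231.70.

290 g

Step 1:
n(G) = 0.9117 mol
n(D) = 75.00 / 64.40 = 1.165 mol
n/ν → G: 0.4559, D: 0.5825; G is limiting.
n(B) produced = (3/2) × 0.9117 = 1.368 mol
Step 2:
n(B) available = 1.368 mol
n(L) = 0.4171 mol
n/ν → B: 0.4560, L: 0.4171; L is limiting.
n(T) = (3/1) × 0.4171 = 1.251 mol
mass = 1.251 × 231.70 = 289.9 g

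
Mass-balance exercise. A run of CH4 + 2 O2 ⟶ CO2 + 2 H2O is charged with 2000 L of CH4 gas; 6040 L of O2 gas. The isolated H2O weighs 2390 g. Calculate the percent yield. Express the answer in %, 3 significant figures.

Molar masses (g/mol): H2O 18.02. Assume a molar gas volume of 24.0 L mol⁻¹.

n(CH4) = 2000 / 24.0 = 83.33 mol
n(O2) = 6040 / 24.0 = 251.7 mol
n/ν for CH4 = 83.33/1 = 83.33
n/ν for O2 = 251.7/2 = 125.9
Smallest n/ν is CH4 → limiting reagent.
theoretical n(H2O) = (2/1) × 83.33 = 166.7 mol → 3004 g
% yield = 2390 / 3004 × 100 = 79.56 %

79.6 %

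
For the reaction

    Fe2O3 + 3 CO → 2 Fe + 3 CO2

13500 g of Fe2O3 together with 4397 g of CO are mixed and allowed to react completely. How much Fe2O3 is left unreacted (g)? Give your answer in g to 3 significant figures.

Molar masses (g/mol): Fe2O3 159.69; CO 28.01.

n(Fe2O3) = 13500 / 159.69 = 84.54 mol
n(CO) = 4397 / 28.01 = 157.0 mol
n/ν for Fe2O3 = 84.54/1 = 84.54
n/ν for CO = 157.0/3 = 52.33
Smallest n/ν is CO → limiting reagent.
Fe2O3 consumed = (1/3) × 157.0 = 52.33 mol
Fe2O3 remaining = 84.54 − 52.33 = 32.21 mol
mass = 32.21 × 159.69 = 5144 g

5140 g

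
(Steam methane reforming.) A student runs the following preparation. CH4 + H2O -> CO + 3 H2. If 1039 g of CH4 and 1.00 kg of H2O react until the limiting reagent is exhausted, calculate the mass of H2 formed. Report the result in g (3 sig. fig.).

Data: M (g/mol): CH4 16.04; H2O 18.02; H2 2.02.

336 g

n(CH4) = 1039 / 16.04 = 64.78 mol
n(H2O) = 1.000×1000 / 18.02 = 55.49 mol
n/ν → CH4: 64.78, H2O: 55.49; H2O is limiting.
n(H2) = (3/1) × 55.49 = 166.5 mol
mass = 166.5 × 2.02 = 336.3 g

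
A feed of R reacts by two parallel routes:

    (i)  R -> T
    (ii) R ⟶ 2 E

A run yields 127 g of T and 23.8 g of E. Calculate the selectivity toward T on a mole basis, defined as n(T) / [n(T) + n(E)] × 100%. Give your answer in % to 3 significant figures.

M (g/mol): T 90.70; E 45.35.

n(T) = 127 / 90.70 = 1.400 mol
n(E) = 23.8 / 45.35 = 0.5248 mol
selectivity = 1.400/(1.400+0.5248) × 100 = 72.73 %

72.7 %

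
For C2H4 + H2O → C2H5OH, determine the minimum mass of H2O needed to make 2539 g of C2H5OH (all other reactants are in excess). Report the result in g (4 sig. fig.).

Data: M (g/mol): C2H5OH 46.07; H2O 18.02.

993.1 g

n(C2H5OH) = 2539 / 46.07 = 55.11 mol
n(H2O) = (1/1) × 55.11 = 55.11 mol
mass = 55.11 × 18.02 = 993.1 g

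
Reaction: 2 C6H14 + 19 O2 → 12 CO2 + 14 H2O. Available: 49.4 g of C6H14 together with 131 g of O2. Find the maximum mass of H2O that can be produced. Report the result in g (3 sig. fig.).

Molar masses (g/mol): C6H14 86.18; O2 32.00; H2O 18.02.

54.4 g

n(C6H14) = 49.40 / 86.18 = 0.5732 mol
n(O2) = 131.0 / 32.00 = 4.094 mol
n/ν → C6H14: 0.2866, O2: 0.2155; O2 is limiting.
n(H2O) = (14/19) × 4.094 = 3.017 mol
mass = 3.017 × 18.02 = 54.37 g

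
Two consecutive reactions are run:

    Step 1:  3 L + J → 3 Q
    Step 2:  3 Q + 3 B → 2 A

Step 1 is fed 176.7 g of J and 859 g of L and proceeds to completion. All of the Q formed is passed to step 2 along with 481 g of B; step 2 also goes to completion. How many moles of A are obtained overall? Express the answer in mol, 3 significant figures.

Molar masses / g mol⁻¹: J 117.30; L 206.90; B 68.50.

2.77 mol

Step 1:
n(J) = 176.7 / 117.30 = 1.506 mol
n(L) = 859.0 / 206.90 = 4.152 mol
n/ν for J = 1.506/1 = 1.506
n/ν for L = 4.152/3 = 1.384
Smallest n/ν is L → limiting reagent.
n(Q) produced = (3/3) × 4.152 = 4.152 mol
Step 2:
n(Q) available = 4.152 mol
n(B) = 481.0 / 68.50 = 7.022 mol
n/ν for Q = 4.152/3 = 1.384
n/ν for B = 7.022/3 = 2.341
Smallest n/ν is Q → limiting reagent.
n(A) = (2/3) × 4.152 = 2.768 mol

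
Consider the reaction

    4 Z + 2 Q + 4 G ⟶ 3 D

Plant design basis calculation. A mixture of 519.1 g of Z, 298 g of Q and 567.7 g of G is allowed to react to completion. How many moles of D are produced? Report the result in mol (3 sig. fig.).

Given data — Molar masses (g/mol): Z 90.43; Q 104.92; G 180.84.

2.35 mol

n(Z) = 519.1 / 90.43 = 5.740 mol
n(Q) = 298.0 / 104.92 = 2.840 mol
n(G) = 567.7 / 180.84 = 3.139 mol
n/ν for Z = 5.740/4 = 1.435
n/ν for Q = 2.840/2 = 1.420
n/ν for G = 3.139/4 = 0.7848
Smallest n/ν is G → limiting reagent.
n(D) = (3/4) × 3.139 = 2.354 mol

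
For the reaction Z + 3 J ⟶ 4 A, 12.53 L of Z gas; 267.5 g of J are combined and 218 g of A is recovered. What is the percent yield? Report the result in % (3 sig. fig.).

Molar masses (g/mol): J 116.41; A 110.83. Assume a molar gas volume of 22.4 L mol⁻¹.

87.9 %

n(Z) = 12.53 / 22.4 = 0.5594 mol
n(J) = 267.5 / 116.41 = 2.298 mol
n/ν → Z: 0.5594, J: 0.7660; Z is limiting.
theoretical n(A) = (4/1) × 0.5594 = 2.238 mol → 248.0 g
% yield = 218 / 248.0 × 100 = 87.90 %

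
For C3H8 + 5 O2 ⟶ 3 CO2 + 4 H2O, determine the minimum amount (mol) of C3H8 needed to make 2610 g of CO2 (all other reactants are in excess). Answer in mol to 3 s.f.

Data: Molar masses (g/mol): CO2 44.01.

19.8 mol

n(CO2) = 2610 / 44.01 = 59.30 mol
n(C3H8) = (1/3) × 59.30 = 19.77 mol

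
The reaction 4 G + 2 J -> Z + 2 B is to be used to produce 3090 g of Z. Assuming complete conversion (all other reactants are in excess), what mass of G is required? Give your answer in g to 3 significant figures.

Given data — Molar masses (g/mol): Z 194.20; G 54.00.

3440 g

n(Z) = 3090 / 194.20 = 15.91 mol
n(G) = (4/1) × 15.91 = 63.64 mol
mass = 63.64 × 54.00 = 3437 g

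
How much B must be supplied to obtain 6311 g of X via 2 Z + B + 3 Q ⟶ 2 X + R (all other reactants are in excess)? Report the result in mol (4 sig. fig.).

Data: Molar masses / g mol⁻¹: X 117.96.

26.75 mol

n(X) = 6311 / 117.96 = 53.50 mol
n(B) = (1/2) × 53.50 = 26.75 mol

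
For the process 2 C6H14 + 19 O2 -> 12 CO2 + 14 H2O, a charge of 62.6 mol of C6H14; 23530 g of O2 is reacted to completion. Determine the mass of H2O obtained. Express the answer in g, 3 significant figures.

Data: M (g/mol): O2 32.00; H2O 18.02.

n(C6H14) = 62.60 mol
n(O2) = 23530 / 32.00 = 735.3 mol
n/ν for C6H14 = 62.60/2 = 31.30
n/ν for O2 = 735.3/19 = 38.70
Smallest n/ν is C6H14 → limiting reagent.
n(H2O) = (14/2) × 62.60 = 438.2 mol
mass = 438.2 × 18.02 = 7896 g

7900 g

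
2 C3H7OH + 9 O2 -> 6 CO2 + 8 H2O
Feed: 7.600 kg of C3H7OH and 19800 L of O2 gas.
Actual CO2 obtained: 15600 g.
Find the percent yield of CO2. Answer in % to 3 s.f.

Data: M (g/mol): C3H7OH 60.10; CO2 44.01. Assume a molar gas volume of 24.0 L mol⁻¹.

n(C3H7OH) = 7.600×1000 / 60.10 = 126.5 mol
n(O2) = 19800 / 24.0 = 825.0 mol
n/ν for C3H7OH = 126.5/2 = 63.25
n/ν for O2 = 825.0/9 = 91.67
Smallest n/ν is C3H7OH → limiting reagent.
theoretical n(CO2) = (6/2) × 126.5 = 379.5 mol → 16700 g
% yield = 15600 / 16700 × 100 = 93.41 %

93.4 %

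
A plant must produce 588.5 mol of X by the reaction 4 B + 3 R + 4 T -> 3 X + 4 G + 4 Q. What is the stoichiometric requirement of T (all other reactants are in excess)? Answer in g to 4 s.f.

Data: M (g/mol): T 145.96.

n(X) = 588.5 mol
n(T) = (4/3) × 588.5 = 784.7 mol
mass = 784.7 × 145.96 = 114500 g

114500 g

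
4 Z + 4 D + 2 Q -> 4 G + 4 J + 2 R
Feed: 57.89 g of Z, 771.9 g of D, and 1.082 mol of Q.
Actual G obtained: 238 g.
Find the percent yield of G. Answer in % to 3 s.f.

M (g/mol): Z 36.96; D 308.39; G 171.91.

88.4 %

n(Z) = 57.89 / 36.96 = 1.566 mol
n(D) = 771.9 / 308.39 = 2.503 mol
n(Q) = 1.082 mol
n/ν → Z: 0.3915, D: 0.6258, Q: 0.5410; Z is limiting.
theoretical n(G) = (4/4) × 1.566 = 1.566 mol → 269.2 g
% yield = 238 / 269.2 × 100 = 88.41 %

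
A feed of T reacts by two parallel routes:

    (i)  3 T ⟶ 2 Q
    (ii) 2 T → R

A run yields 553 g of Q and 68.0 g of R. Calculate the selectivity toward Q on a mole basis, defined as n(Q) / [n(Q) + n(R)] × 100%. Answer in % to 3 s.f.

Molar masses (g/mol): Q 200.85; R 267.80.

91.6 %

n(Q) = 553 / 200.85 = 2.753 mol
n(R) = 68.0 / 267.80 = 0.2539 mol
selectivity = 2.753/(2.753+0.2539) × 100 = 91.56 %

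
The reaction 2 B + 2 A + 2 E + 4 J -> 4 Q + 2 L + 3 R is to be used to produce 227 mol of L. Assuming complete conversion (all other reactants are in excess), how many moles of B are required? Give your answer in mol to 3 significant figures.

227 mol

n(L) = 227.0 mol
n(B) = (2/2) × 227.0 = 227.0 mol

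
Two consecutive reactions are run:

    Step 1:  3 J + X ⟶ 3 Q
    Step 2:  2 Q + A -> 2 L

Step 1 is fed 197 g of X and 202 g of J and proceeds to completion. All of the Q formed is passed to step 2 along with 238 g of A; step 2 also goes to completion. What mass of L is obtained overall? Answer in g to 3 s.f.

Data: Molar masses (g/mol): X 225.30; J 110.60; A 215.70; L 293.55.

536 g

Step 1:
n(X) = 197.0 / 225.30 = 0.8744 mol
n(J) = 202.0 / 110.60 = 1.826 mol
n/ν for X = 0.8744/1 = 0.8744
n/ν for J = 1.826/3 = 0.6087
Smallest n/ν is J → limiting reagent.
n(Q) produced = (3/3) × 1.826 = 1.826 mol
Step 2:
n(Q) available = 1.826 mol
n(A) = 238.0 / 215.70 = 1.103 mol
n/ν for Q = 1.826/2 = 0.9130
n/ν for A = 1.103/1 = 1.103
Smallest n/ν is Q → limiting reagent.
n(L) = (2/2) × 1.826 = 1.826 mol
mass = 1.826 × 293.55 = 536.0 g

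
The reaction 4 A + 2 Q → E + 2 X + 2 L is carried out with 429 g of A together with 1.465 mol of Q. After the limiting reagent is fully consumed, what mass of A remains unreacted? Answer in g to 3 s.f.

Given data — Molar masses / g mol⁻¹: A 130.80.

n(A) = 429.0 / 130.80 = 3.280 mol
n(Q) = 1.465 mol
n/ν → A: 0.8200, Q: 0.7325; Q is limiting.
A consumed = (4/2) × 1.465 = 2.930 mol
A remaining = 3.280 − 2.930 = 0.3500 mol
mass = 0.3500 × 130.80 = 45.78 g

45.8 g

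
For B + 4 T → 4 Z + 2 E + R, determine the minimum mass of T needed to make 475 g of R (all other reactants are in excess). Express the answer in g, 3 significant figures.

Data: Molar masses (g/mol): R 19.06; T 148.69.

14800 g

n(R) = 475 / 19.06 = 24.92 mol
n(T) = (4/1) × 24.92 = 99.68 mol
mass = 99.68 × 148.69 = 14820 g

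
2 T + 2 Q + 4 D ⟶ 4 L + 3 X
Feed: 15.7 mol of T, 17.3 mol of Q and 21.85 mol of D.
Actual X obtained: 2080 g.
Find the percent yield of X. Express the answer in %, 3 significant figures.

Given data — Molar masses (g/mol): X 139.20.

n(T) = 15.70 mol
n(Q) = 17.30 mol
n(D) = 21.85 mol
n/ν → T: 7.850, Q: 8.650, D: 5.463; D is limiting.
theoretical n(X) = (3/4) × 21.85 = 16.39 mol → 2281 g
% yield = 2080 / 2281 × 100 = 91.19 %

91.2 %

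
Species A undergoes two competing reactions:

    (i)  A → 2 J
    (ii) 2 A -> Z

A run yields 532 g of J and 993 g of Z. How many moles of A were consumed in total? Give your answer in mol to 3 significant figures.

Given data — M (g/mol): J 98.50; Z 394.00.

7.74 mol

n(J) = 532 / 98.50 = 5.401 mol
n(Z) = 993 / 394.00 = 2.520 mol
n(A) via (i) = (1/2)×5.401 = 2.701 mol
n(A) via (ii) = (2/1)×2.520 = 5.040 mol
total n(A) = 2.701 + 5.040 = 7.741 mol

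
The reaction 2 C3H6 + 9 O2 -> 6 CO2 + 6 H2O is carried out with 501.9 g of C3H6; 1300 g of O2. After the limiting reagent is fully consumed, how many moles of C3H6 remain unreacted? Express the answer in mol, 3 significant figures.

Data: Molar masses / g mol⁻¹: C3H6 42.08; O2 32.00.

n(C3H6) = 501.9 / 42.08 = 11.93 mol
n(O2) = 1300 / 32.00 = 40.63 mol
n/ν for C3H6 = 11.93/2 = 5.965
n/ν for O2 = 40.63/9 = 4.514
Smallest n/ν is O2 → limiting reagent.
C3H6 consumed = (2/9) × 40.63 = 9.029 mol
C3H6 remaining = 11.93 − 9.029 = 2.901 mol

2.90 mol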